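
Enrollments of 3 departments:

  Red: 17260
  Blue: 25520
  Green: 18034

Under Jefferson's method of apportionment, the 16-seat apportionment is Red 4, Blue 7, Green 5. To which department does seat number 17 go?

Red

Priority for the next seat is population ÷ (current seats + 1).
Priorities: Red 3452.000, Blue 3190.000, Green 3005.667.
Highest priority: Red.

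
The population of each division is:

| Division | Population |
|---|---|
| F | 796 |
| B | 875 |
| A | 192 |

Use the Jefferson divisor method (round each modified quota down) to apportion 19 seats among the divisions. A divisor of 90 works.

With modified divisor 90: modified quotas F 8.844, B 9.722, A 2.133.
Rounding down: F 8, B 9, A 2 (total 19).

F 8, B 9, A 2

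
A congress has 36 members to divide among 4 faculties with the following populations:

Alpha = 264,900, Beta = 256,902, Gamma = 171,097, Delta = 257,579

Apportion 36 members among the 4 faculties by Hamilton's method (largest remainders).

Alpha: 10; Beta: 10; Gamma: 6; Delta: 10

The standard divisor is 950478/36 ≈ 26402.167.
Standard quotas: Alpha 10.0333, Beta 9.7303, Gamma 6.4804, Delta 9.7560.
Lower quotas: Alpha 10, Beta 9, Gamma 6, Delta 9 (sum 34, leaving 2 seats).
Remainders in descending order: Delta 0.7560, Beta 0.7303, Gamma 0.4804, Alpha 0.0333.
The surplus seats go to Delta, Beta.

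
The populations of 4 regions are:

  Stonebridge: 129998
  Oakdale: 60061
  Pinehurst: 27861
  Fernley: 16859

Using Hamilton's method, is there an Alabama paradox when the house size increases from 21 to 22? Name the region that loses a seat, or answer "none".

Fernley

At 21 seats: Stonebridge 12, Oakdale 5, Pinehurst 2, Fernley 2.
At 22 seats: Stonebridge 12, Oakdale 6, Pinehurst 3, Fernley 1.
Fernley drops from 2 to 1.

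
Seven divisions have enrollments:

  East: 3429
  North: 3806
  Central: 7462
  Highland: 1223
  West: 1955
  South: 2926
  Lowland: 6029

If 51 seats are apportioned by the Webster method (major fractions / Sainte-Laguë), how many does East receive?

Standard divisor 26830/51 ≈ 526.078; standard quotas: East 6.518, North 7.235, Central 14.184, Highland 2.325, West 3.716, South 5.562, Lowland 11.460.
Rounding to the nearest integer gives East 7, North 7, Central 14, Highland 2, West 4, South 6, Lowland 11 — total 51, matching the house size, so no adjustment is needed.
East receives 7.

7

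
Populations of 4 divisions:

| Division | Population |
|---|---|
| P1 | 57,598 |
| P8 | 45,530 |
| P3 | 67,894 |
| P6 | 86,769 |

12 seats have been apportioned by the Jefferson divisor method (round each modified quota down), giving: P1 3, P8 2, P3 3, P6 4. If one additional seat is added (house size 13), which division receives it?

P6

Priority for the next seat is population ÷ (current seats + 1).
Priorities: P1 14399.500, P8 15176.667, P3 16973.500, P6 17353.800.
Highest priority: P6.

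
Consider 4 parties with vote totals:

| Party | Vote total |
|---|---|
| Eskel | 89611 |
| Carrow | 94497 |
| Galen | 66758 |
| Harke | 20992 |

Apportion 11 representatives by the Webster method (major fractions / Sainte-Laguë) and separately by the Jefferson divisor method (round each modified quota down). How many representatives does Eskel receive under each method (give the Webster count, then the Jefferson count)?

Webster: Eskel 3, Carrow 4, Galen 3, Harke 1.
Jefferson: Eskel 4, Carrow 4, Galen 3, Harke 0.
Eskel gets 3 under Webster and 4 under Jefferson.

3 and 4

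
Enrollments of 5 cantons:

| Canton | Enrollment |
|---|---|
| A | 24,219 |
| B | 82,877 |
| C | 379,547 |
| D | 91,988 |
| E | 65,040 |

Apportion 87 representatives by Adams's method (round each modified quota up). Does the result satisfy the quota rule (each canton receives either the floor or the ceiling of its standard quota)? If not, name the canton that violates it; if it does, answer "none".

Standard quotas: A 3.273, B 11.202, C 51.300, D 12.433, E 8.791.
Adams allocation: A 4, B 11, C 50, D 13, E 9.
C has quota 51.300 (lower 51, upper 52) but receives 50 — outside the quota interval.

C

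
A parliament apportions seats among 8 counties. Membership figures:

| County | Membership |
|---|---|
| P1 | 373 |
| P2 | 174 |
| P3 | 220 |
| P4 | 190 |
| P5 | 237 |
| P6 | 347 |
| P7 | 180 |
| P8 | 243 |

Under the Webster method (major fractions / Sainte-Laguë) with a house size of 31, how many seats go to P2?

Standard divisor 1964/31 ≈ 63.355; standard quotas: P1 5.887, P2 2.746, P3 3.473, P4 2.999, P5 3.741, P6 5.477, P7 2.841, P8 3.836.
Rounding to the nearest integer gives P1 6, P2 3, P3 3, P4 3, P5 4, P6 5, P7 3, P8 4 — total 31, matching the house size, so no adjustment is needed.
P2 receives 3.

3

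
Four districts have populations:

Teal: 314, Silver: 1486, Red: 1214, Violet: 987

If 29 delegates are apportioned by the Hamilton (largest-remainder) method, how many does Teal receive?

2

The standard divisor is 4001/29 ≈ 137.966.
Standard quotas: Teal 2.276, Silver 10.771, Red 8.799, Violet 7.154.
Lower quotas: Teal 2, Silver 10, Red 8, Violet 7 (sum 27, leaving 2 seats).
Remainders in descending order: Red 0.799, Silver 0.771, Teal 0.276, Violet 0.154.
Largest remainders: Red, Silver receive the extra seats.
Teal receives 2.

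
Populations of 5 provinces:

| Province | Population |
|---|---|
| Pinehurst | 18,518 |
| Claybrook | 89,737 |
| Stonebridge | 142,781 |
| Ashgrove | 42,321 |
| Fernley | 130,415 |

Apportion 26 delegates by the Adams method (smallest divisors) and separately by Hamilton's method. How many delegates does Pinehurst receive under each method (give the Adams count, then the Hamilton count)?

2 and 1

Adams: Pinehurst 2, Claybrook 5, Stonebridge 8, Ashgrove 3, Fernley 8.
Hamilton: Pinehurst 1, Claybrook 5, Stonebridge 9, Ashgrove 3, Fernley 8.
Pinehurst gets 2 under Adams and 1 under Hamilton.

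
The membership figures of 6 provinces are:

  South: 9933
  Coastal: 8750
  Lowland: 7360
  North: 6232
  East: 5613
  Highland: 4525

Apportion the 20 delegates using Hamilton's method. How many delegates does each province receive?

South=5, Coastal=4, Lowland=3, North=3, East=3, Highland=2

Total 42413; standard divisor 42413/20 ≈ 2120.65.
Standard quotas: South 4.6839, Coastal 4.1261, Lowland 3.4706, North 2.9387, East 2.6468, Highland 2.1338.
Lower quotas: South 4, Coastal 4, Lowland 3, North 2, East 2, Highland 2 (sum 17, leaving 3 seats).
Remainders in descending order: North 0.9387, South 0.6839, East 0.6468, Lowland 0.4706, Highland 0.1338, Coastal 0.1261.
The surplus seats go to North, South, East.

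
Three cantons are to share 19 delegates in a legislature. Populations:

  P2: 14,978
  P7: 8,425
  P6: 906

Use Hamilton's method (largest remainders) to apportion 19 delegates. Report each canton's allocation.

Total 24309; standard divisor 24309/19 ≈ 1279.421.
Standard quotas: P2 11.7069, P7 6.5850, P6 0.7081.
Lower quotas: P2 11, P7 6, P6 0 (sum 17, leaving 2 seats).
Remainders in descending order: P6 0.7081, P2 0.7069, P7 0.5850.
The surplus seats go to P6, P2.

P2 12, P7 6, P6 1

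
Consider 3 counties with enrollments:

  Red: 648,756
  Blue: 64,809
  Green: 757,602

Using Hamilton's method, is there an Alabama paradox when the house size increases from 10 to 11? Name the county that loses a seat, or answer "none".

Blue

At 10 seats: Red 4, Blue 1, Green 5.
At 11 seats: Red 5, Blue 0, Green 6.
Blue drops from 1 to 0.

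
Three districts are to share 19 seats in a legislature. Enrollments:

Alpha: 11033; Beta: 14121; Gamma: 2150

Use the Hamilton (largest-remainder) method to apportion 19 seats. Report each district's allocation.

The standard divisor is 27304/19 ≈ 1437.053.
Standard quotas: Alpha 7.6775, Beta 9.8264, Gamma 1.4961.
Lower quotas: Alpha 7, Beta 9, Gamma 1 (sum 17, leaving 2 seats).
Remainders in descending order: Beta 0.8264, Alpha 0.6775, Gamma 0.4961.
Largest remainders: Beta, Alpha receive the extra seats.

Alpha 8, Beta 10, Gamma 1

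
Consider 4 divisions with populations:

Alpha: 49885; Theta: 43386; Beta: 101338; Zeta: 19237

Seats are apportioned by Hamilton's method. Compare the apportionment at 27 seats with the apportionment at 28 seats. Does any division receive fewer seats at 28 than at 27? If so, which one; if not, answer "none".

At 27 seats: Alpha 6, Theta 6, Beta 13, Zeta 2.
At 28 seats: Alpha 7, Theta 6, Beta 13, Zeta 2.
No division's allocation decreased.

none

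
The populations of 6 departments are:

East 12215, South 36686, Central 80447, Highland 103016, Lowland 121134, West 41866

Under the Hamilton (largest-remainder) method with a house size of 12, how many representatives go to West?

1

Total 395364; standard divisor 395364/12 = 32947.
Standard quotas: East 0.3707, South 1.1135, Central 2.4417, Highland 3.1267, Lowland 3.6766, West 1.2707.
Lower quotas: East 0, South 1, Central 2, Highland 3, Lowland 3, West 1 (sum 10, leaving 2 seats).
Remainders in descending order: Lowland 0.6766, Central 0.4417, East 0.3707, West 0.2707, Highland 0.1267, South 0.1135.
Largest remainders: Lowland, Central receive the extra seats.
West receives 1.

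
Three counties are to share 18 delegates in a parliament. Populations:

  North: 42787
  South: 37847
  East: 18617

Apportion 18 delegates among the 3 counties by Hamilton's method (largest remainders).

Standard divisor: 99251 ÷ 18 ≈ 5513.944.
Standard quotas: North 7.7598, South 6.8639, East 3.3763.
Lower quotas: North 7, South 6, East 3 (sum 16, leaving 2 seats).
Remainders in descending order: South 0.8639, North 0.7598, East 0.3763.
Largest remainders: South, North receive the extra seats.

North=8, South=7, East=3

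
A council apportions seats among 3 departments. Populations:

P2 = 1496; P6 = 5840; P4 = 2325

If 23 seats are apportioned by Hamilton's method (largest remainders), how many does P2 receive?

The standard divisor is 9661/23 ≈ 420.043.
Standard quotas: P2 3.5615, P6 13.9033, P4 5.5351.
Lower quotas: P2 3, P6 13, P4 5 (sum 21, leaving 2 seats).
Remainders in descending order: P6 0.9033, P2 0.5615, P4 0.5351.
Largest remainders: P6, P2 receive the extra seats.
P2 receives 4.

4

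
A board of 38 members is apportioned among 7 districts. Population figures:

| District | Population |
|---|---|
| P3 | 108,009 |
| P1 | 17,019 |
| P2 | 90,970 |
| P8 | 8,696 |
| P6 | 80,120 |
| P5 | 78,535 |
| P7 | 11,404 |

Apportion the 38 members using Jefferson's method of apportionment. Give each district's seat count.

Standard divisor 394753/38 ≈ 10388.237; standard quotas: P3 10.397, P1 1.638, P2 8.757, P8 0.837, P6 7.713, P5 7.560, P7 1.098.
Rounding down gives 10, 1, 8, 0, 7, 7, 1 = 34 seats, so the divisor must be adjusted.
With modified divisor 9500: modified quotas P3 11.369, P1 1.791, P2 9.576, P8 0.915, P6 8.434, P5 8.267, P7 1.200.
Rounding down: P3 11, P1 1, P2 9, P8 0, P6 8, P5 8, P7 1 (total 38).

P3 11; P1 1; P2 9; P8 0; P6 8; P5 8; P7 1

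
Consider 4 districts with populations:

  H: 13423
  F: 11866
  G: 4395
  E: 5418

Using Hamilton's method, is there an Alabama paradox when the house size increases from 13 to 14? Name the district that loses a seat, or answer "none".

At 13 seats: H 5, F 4, G 2, E 2.
At 14 seats: H 5, F 5, G 2, E 2.
No district's allocation decreased.

none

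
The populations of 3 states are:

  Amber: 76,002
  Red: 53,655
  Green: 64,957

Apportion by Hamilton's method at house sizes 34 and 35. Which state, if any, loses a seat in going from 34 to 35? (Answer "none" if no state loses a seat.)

At 34 seats: Amber 13, Red 10, Green 11.
At 35 seats: Amber 14, Red 9, Green 12.
Red drops from 10 to 9.

Red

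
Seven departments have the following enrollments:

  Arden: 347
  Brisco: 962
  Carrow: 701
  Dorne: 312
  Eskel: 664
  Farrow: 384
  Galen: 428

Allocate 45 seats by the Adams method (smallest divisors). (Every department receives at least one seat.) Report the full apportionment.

Arden 4, Brisco 11, Carrow 8, Dorne 4, Eskel 8, Farrow 5, Galen 5

Standard divisor 3798/45 ≈ 84.4; standard quotas: Arden 4.111, Brisco 11.398, Carrow 8.306, Dorne 3.697, Eskel 7.867, Farrow 4.550, Galen 5.071.
Rounding up gives 5, 12, 9, 4, 8, 5, 6 = 49 seats, so the divisor must be adjusted.
With modified divisor 90: modified quotas Arden 3.856, Brisco 10.689, Carrow 7.789, Dorne 3.467, Eskel 7.378, Farrow 4.267, Galen 4.756.
Rounding up: Arden 4, Brisco 11, Carrow 8, Dorne 4, Eskel 8, Farrow 5, Galen 5 (total 45).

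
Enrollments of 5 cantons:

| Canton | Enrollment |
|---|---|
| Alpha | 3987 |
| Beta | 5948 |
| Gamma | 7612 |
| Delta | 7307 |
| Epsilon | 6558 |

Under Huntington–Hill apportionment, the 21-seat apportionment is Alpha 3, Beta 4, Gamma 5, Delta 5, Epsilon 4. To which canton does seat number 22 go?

Priority for the next seat is population ÷ (√(s·(s+1))).
Priorities: Alpha 1150.948, Beta 1330.013, Gamma 1389.755, Delta 1334.070, Epsilon 1466.413.
Highest priority: Epsilon.

Epsilon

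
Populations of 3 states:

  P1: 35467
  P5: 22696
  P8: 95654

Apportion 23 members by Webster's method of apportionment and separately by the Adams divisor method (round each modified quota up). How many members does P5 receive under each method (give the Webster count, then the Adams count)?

Webster: P1 5, P5 3, P8 15.
Adams: P1 5, P5 4, P8 14.
P5 gets 3 under Webster and 4 under Adams.

3 and 4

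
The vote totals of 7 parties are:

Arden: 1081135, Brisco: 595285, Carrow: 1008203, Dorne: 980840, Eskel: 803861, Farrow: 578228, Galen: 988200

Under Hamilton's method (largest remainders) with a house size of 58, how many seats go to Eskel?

Standard divisor: 6035752 ÷ 58 ≈ 104064.69.
Standard quotas: Arden 10.3891, Brisco 5.7203, Carrow 9.6882, Dorne 9.4253, Eskel 7.7246, Farrow 5.5564, Galen 9.4960.
Lower quotas: Arden 10, Brisco 5, Carrow 9, Dorne 9, Eskel 7, Farrow 5, Galen 9 (sum 54, leaving 4 seats).
Remainders in descending order: Eskel 0.7246, Brisco 0.7203, Carrow 0.6882, Farrow 0.5564, Galen 0.4960, Dorne 0.4253, Arden 0.3891.
The surplus seats go to Eskel, Brisco, Carrow, Farrow.
Eskel receives 8.

8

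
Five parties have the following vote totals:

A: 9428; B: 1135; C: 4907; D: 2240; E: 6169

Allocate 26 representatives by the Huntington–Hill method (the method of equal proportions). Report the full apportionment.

A=10, B=1, C=5, D=3, E=7

With divisor 907: modified quotas A 10.395, B 1.251, C 5.410, D 2.470, E 6.802.
Geometric-mean thresholds: A √(10·11)=10.488, B √(1·2)=1.414, C √(5·6)=5.477, D √(2·3)=2.449, E √(6·7)=6.481.
Each quota rounded against its threshold gives A 10, B 1, C 5, D 3, E 7 (total 26).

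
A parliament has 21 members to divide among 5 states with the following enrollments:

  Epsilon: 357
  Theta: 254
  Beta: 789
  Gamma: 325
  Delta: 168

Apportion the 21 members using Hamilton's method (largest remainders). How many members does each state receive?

Epsilon 4; Theta 3; Beta 9; Gamma 3; Delta 2

Standard divisor: 1893 ÷ 21 ≈ 90.143.
Standard quotas: Epsilon 3.960, Theta 2.818, Beta 8.753, Gamma 3.605, Delta 1.864.
Lower quotas: Epsilon 3, Theta 2, Beta 8, Gamma 3, Delta 1 (sum 17, leaving 4 seats).
Remainders in descending order: Epsilon 0.960, Delta 0.864, Theta 0.818, Beta 0.753, Gamma 0.605.
Largest remainders: Epsilon, Delta, Theta, Beta receive the extra seats.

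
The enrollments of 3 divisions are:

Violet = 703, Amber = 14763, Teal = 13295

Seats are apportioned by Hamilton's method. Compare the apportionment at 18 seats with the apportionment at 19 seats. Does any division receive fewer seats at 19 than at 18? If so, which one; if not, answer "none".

Violet

At 18 seats: Violet 1, Amber 9, Teal 8.
At 19 seats: Violet 0, Amber 10, Teal 9.
Violet drops from 1 to 0.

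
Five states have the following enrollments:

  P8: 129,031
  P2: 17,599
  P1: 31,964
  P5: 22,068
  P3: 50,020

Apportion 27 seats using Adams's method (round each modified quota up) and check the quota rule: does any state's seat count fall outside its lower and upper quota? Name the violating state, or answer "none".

none

Standard quotas: P8 13.897, P2 1.896, P1 3.443, P5 2.377, P3 5.387.
Adams allocation: P8 13, P2 2, P1 4, P5 3, P3 5.
Every allocation lies between the lower and upper quota.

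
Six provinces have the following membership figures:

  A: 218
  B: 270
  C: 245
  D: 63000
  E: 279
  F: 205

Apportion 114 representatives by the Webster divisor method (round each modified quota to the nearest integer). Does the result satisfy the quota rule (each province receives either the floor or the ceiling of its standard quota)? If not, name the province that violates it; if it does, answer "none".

D

Standard quotas: A 0.387, B 0.479, C 0.435, D 111.840, E 0.495, F 0.364.
Webster allocation: A 0, B 0, C 0, D 113, E 1, F 0.
D has quota 111.840 (lower 111, upper 112) but receives 113 — outside the quota interval.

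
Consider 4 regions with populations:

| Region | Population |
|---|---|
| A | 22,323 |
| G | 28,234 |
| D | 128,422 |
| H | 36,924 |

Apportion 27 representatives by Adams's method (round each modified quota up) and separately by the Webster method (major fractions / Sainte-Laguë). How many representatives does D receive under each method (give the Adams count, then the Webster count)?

15 and 16

Adams: A 3, G 4, D 15, H 5.
Webster: A 3, G 3, D 16, H 5.
D gets 15 under Adams and 16 under Webster.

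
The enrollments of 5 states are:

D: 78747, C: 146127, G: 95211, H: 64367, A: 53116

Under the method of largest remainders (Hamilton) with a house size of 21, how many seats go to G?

Standard divisor: 437568 ÷ 21 ≈ 20836.571.
Standard quotas: D 3.7793, C 7.0130, G 4.5694, H 3.0891, A 2.5492.
Lower quotas: D 3, C 7, G 4, H 3, A 2 (sum 19, leaving 2 seats).
Remainders in descending order: D 0.7793, G 0.5694, A 0.5492, H 0.0891, C 0.0130.
The surplus seats go to D, G.
G receives 5.

5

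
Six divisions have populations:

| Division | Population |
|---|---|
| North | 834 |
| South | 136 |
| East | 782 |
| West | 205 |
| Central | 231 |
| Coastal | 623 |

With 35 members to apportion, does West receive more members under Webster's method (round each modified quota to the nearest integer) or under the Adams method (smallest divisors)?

Webster: North 10, South 2, East 10, West 2, Central 3, Coastal 8.
Adams: North 10, South 2, East 9, West 3, Central 3, Coastal 8.
West gets 2 under Webster and 3 under Adams.

Adams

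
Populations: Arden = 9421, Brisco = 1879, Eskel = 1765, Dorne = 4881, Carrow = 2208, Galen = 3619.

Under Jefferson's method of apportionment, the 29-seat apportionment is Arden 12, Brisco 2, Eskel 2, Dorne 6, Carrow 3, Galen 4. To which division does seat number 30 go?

Priority for the next seat is population ÷ (current seats + 1).
Priorities: Arden 724.692, Brisco 626.333, Eskel 588.333, Dorne 697.286, Carrow 552.000, Galen 723.800.
Highest priority: Arden.

Arden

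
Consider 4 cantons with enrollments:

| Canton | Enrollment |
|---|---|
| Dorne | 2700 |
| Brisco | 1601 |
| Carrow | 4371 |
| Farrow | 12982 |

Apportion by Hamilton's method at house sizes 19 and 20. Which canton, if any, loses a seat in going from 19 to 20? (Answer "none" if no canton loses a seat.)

Brisco

At 19 seats: Dorne 2, Brisco 2, Carrow 4, Farrow 11.
At 20 seats: Dorne 3, Brisco 1, Carrow 4, Farrow 12.
Brisco drops from 2 to 1.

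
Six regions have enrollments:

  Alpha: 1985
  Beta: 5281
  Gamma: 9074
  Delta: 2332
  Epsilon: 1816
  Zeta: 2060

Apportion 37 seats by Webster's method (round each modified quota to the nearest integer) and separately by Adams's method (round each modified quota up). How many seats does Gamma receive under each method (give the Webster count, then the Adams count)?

15 and 14

Webster: Alpha 3, Beta 9, Gamma 15, Delta 4, Epsilon 3, Zeta 3.
Adams: Alpha 4, Beta 8, Gamma 14, Delta 4, Epsilon 3, Zeta 4.
Gamma gets 15 under Webster and 14 under Adams.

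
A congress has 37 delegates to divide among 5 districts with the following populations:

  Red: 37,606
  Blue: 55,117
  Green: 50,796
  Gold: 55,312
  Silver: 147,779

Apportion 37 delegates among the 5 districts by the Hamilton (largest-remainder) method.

Total 346610; standard divisor 346610/37 ≈ 9367.838.
Standard quotas: Red 4.0144, Blue 5.8836, Green 5.4224, Gold 5.9045, Silver 15.7751.
Lower quotas: Red 4, Blue 5, Green 5, Gold 5, Silver 15 (sum 34, leaving 3 seats).
Remainders in descending order: Gold 0.9045, Blue 0.8836, Silver 0.7751, Green 0.4224, Red 0.0144.
Largest remainders: Gold, Blue, Silver receive the extra seats.

Red 4, Blue 6, Green 5, Gold 6, Silver 16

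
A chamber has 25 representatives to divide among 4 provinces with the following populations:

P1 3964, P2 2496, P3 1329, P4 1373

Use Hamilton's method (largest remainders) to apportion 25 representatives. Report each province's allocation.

Total 9162; standard divisor 9162/25 ≈ 366.48.
Standard quotas: P1 10.816, P2 6.811, P3 3.626, P4 3.746.
Lower quotas: P1 10, P2 6, P3 3, P4 3 (sum 22, leaving 3 seats).
Remainders in descending order: P1 0.816, P2 0.811, P4 0.746, P3 0.626.
Largest remainders: P1, P2, P4 receive the extra seats.

P1 11, P2 7, P3 3, P4 4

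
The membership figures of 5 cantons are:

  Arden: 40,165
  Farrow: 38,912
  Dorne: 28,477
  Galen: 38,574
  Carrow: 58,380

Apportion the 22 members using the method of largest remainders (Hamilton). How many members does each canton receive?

Arden=5; Farrow=4; Dorne=3; Galen=4; Carrow=6

Total 204508; standard divisor 204508/22 ≈ 9295.818.
Standard quotas: Arden 4.3208, Farrow 4.1860, Dorne 3.0634, Galen 4.1496, Carrow 6.2802.
Lower quotas: Arden 4, Farrow 4, Dorne 3, Galen 4, Carrow 6 (sum 21, leaving 1 seat).
Remainders in descending order: Arden 0.3208, Carrow 0.2802, Farrow 0.1860, Galen 0.1496, Dorne 0.0634.
Largest remainder: Arden receives the extra seat.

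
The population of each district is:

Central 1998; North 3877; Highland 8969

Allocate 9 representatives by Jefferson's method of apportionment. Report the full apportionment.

Standard divisor 14844/9 ≈ 1649.333; standard quotas: Central 1.211, North 2.351, Highland 5.438.
Rounding down gives 1, 2, 5 = 8 seats, so the divisor must be adjusted.
With modified divisor 1400: modified quotas Central 1.427, North 2.769, Highland 6.406.
Rounding down: Central 1, North 2, Highland 6 (total 9).

Central 1; North 2; Highland 6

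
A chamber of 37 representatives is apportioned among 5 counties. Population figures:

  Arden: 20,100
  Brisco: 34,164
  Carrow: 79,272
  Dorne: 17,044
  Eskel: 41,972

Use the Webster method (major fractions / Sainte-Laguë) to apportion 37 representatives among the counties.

Arden 4, Brisco 7, Carrow 15, Dorne 3, Eskel 8

Standard divisor 192552/37 ≈ 5204.108; standard quotas: Arden 3.862, Brisco 6.565, Carrow 15.233, Dorne 3.275, Eskel 8.065.
Rounding to the nearest integer gives Arden 4, Brisco 7, Carrow 15, Dorne 3, Eskel 8 — total 37, matching the house size, so no adjustment is needed.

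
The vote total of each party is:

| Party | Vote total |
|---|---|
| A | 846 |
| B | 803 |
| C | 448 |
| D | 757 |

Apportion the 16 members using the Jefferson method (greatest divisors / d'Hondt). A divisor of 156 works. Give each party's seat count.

With modified divisor 156: modified quotas A 5.423, B 5.147, C 2.872, D 4.853.
Rounding down: A 5, B 5, C 2, D 4 (total 16).

A: 5, B: 5, C: 2, D: 4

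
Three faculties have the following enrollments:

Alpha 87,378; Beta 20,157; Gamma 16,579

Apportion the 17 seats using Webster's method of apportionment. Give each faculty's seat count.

Standard divisor 124114/17 ≈ 7300.824; standard quotas: Alpha 11.968, Beta 2.761, Gamma 2.271.
Rounding to the nearest integer gives Alpha 12, Beta 3, Gamma 2 — total 17, matching the house size, so no adjustment is needed.

Alpha=12; Beta=3; Gamma=2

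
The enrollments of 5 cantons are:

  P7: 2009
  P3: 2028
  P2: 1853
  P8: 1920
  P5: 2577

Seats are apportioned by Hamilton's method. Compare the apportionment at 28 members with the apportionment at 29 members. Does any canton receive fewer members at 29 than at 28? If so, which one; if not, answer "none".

At 28 seats: P7 5, P3 6, P2 5, P8 5, P5 7.
At 29 seats: P7 6, P3 6, P2 5, P8 5, P5 7.
No canton's allocation decreased.

none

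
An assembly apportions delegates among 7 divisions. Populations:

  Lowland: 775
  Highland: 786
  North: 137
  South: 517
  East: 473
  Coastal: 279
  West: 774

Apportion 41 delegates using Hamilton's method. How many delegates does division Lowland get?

Standard divisor: 3741 ÷ 41 ≈ 91.244.
Standard quotas: Lowland 8.494, Highland 8.614, North 1.501, South 5.666, East 5.184, Coastal 3.058, West 8.483.
Lower quotas: Lowland 8, Highland 8, North 1, South 5, East 5, Coastal 3, West 8 (sum 38, leaving 3 seats).
Remainders in descending order: South 0.666, Highland 0.614, North 0.501, Lowland 0.494, West 0.483, East 0.184, Coastal 0.058.
The surplus seats go to South, Highland, North.
Lowland receives 8.

8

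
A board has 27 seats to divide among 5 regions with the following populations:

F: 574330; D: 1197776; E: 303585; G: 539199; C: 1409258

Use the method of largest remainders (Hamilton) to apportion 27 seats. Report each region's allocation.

F: 4, D: 8, E: 2, G: 4, C: 9

Standard divisor: 4024148 ÷ 27 ≈ 149042.519.
Standard quotas: F 3.8535, D 8.0365, E 2.0369, G 3.6178, C 9.4554.
Lower quotas: F 3, D 8, E 2, G 3, C 9 (sum 25, leaving 2 seats).
Remainders in descending order: F 0.8535, G 0.6178, C 0.4554, E 0.0369, D 0.0365.
The surplus seats go to F, G.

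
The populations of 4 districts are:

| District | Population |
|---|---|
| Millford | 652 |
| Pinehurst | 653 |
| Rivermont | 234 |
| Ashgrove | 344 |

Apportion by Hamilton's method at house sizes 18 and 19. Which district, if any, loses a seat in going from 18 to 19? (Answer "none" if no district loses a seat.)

Ashgrove

At 18 seats: Millford 6, Pinehurst 6, Rivermont 2, Ashgrove 4.
At 19 seats: Millford 7, Pinehurst 7, Rivermont 2, Ashgrove 3.
Ashgrove drops from 4 to 3.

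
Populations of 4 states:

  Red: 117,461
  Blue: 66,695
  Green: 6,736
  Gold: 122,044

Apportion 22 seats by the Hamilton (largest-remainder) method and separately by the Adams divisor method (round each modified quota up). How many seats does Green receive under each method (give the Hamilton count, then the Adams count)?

Hamilton: Red 8, Blue 5, Green 0, Gold 9.
Adams: Red 8, Blue 5, Green 1, Gold 8.
Green gets 0 under Hamilton and 1 under Adams.

0 and 1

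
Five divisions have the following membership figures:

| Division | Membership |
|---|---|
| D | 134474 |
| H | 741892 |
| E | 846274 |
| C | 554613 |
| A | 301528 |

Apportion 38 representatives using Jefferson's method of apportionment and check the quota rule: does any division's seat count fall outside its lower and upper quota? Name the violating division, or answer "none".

none

Standard quotas: D 1.982, H 10.932, E 12.470, C 8.173, A 4.443.
Jefferson allocation: D 2, H 11, E 13, C 8, A 4.
Every allocation lies between the lower and upper quota.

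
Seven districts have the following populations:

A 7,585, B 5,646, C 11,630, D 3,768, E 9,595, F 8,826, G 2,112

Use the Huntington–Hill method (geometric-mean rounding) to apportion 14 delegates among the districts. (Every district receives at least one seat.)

With divisor 3760: modified quotas A 2.017, B 1.502, C 3.093, D 1.002, E 2.552, F 2.347, G 0.562.
Geometric-mean thresholds: A √(2·3)=2.449, B √(1·2)=1.414, C √(3·4)=3.464, D √(1·2)=1.414, E √(2·3)=2.449, F √(2·3)=2.449, G (min 1).
Each quota rounded against its threshold gives A 2, B 2, C 3, D 1, E 3, F 2, G 1 (total 14).

A: 2, B: 2, C: 3, D: 1, E: 3, F: 2, G: 1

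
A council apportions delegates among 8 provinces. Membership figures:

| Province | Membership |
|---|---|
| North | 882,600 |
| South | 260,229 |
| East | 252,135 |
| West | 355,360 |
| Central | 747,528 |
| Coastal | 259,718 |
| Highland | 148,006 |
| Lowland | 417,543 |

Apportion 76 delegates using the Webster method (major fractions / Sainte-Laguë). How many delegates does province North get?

Standard divisor 3323119/76 ≈ 43725.25; standard quotas: North 20.185, South 5.951, East 5.766, West 8.127, Central 17.096, Coastal 5.940, Highland 3.385, Lowland 9.549.
Rounding to the nearest integer gives North 20, South 6, East 6, West 8, Central 17, Coastal 6, Highland 3, Lowland 10 — total 76, matching the house size, so no adjustment is needed.
North receives 20.

20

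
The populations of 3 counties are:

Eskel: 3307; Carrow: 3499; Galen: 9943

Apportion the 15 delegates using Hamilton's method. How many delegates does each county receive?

Total 16749; standard divisor 16749/15 ≈ 1116.6.
Standard quotas: Eskel 2.9617, Carrow 3.1336, Galen 8.9047.
Lower quotas: Eskel 2, Carrow 3, Galen 8 (sum 13, leaving 2 seats).
Remainders in descending order: Eskel 0.9617, Galen 0.9047, Carrow 0.1336.
Largest remainders: Eskel, Galen receive the extra seats.

Eskel: 3, Carrow: 3, Galen: 9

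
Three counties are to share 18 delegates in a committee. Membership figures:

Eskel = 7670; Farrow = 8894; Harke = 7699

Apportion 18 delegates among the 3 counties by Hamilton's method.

The standard divisor is 24263/18 ≈ 1347.944.
Standard quotas: Eskel 5.6901, Farrow 6.5982, Harke 5.7117.
Lower quotas: Eskel 5, Farrow 6, Harke 5 (sum 16, leaving 2 seats).
Remainders in descending order: Harke 0.7117, Eskel 0.6901, Farrow 0.5982.
The surplus seats go to Harke, Eskel.

Eskel 6, Farrow 6, Harke 6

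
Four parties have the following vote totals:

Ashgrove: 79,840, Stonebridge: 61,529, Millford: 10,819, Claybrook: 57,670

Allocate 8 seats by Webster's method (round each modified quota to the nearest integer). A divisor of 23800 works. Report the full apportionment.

Ashgrove 3, Stonebridge 3, Millford 0, Claybrook 2

With modified divisor 23800: modified quotas Ashgrove 3.355, Stonebridge 2.585, Millford 0.455, Claybrook 2.423.
Rounding to the nearest integer: Ashgrove 3, Stonebridge 3, Millford 0, Claybrook 2 (total 8).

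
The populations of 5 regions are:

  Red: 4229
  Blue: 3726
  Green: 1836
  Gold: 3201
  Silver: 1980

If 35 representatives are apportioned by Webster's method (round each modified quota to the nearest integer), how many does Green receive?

Standard divisor 14972/35 ≈ 427.771; standard quotas: Red 9.886, Blue 8.710, Green 4.292, Gold 7.483, Silver 4.629.
Rounding to the nearest integer gives Red 10, Blue 9, Green 4, Gold 7, Silver 5 — total 35, matching the house size, so no adjustment is needed.
Green receives 4.

4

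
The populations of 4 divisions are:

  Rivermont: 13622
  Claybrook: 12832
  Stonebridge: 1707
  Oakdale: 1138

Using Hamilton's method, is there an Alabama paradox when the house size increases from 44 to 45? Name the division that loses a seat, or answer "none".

Stonebridge

At 44 seats: Rivermont 20, Claybrook 19, Stonebridge 3, Oakdale 2.
At 45 seats: Rivermont 21, Claybrook 20, Stonebridge 2, Oakdale 2.
Stonebridge drops from 3 to 2.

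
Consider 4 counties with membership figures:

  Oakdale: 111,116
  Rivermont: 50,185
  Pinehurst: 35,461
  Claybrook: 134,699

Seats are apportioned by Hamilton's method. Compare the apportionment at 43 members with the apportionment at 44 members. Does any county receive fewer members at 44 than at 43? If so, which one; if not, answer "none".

At 43 seats: Oakdale 14, Rivermont 7, Pinehurst 5, Claybrook 17.
At 44 seats: Oakdale 15, Rivermont 6, Pinehurst 5, Claybrook 18.
Rivermont drops from 7 to 6.

Rivermont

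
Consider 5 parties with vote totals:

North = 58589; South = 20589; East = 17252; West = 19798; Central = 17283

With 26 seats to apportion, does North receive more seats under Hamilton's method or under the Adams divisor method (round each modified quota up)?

Hamilton: North 12, South 4, East 3, West 4, Central 3.
Adams: North 11, South 4, East 3, West 4, Central 4.
North gets 12 under Hamilton and 11 under Adams.

Hamilton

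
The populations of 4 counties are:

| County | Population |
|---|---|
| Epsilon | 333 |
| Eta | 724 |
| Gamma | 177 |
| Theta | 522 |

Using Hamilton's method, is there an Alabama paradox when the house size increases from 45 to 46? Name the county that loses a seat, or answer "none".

Gamma

At 45 seats: Epsilon 8, Eta 19, Gamma 5, Theta 13.
At 46 seats: Epsilon 9, Eta 19, Gamma 4, Theta 14.
Gamma drops from 5 to 4.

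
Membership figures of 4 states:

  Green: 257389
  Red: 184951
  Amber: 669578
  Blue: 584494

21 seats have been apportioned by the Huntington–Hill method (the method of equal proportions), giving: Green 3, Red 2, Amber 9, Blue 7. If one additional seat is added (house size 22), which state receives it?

Blue

Priority for the next seat is population ÷ (√(s·(s+1))).
Priorities: Green 74301.804, Red 75505.930, Amber 70579.718, Blue 78106.296.
Highest priority: Blue.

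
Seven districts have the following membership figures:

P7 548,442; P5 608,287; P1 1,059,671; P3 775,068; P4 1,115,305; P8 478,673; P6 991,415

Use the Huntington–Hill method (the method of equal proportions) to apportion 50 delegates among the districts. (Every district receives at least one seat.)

P7 5, P5 5, P1 10, P3 7, P4 10, P8 4, P6 9

With divisor 111378: modified quotas P7 4.924, P5 5.461, P1 9.514, P3 6.959, P4 10.014, P8 4.298, P6 8.901.
Geometric-mean thresholds: P7 √(4·5)=4.472, P5 √(5·6)=5.477, P1 √(9·10)=9.487, P3 √(6·7)=6.481, P4 √(10·11)=10.488, P8 √(4·5)=4.472, P6 √(8·9)=8.485.
Each quota rounded against its threshold gives P7 5, P5 5, P1 10, P3 7, P4 10, P8 4, P6 9 (total 50).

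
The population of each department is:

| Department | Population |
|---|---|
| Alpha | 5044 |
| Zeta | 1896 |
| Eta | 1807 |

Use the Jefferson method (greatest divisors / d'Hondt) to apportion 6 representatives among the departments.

Alpha: 4, Zeta: 1, Eta: 1

Standard divisor 8747/6 ≈ 1457.833; standard quotas: Alpha 3.460, Zeta 1.301, Eta 1.240.
Rounding down gives 3, 1, 1 = 5 seats, so the divisor must be adjusted.
With modified divisor 1100: modified quotas Alpha 4.585, Zeta 1.724, Eta 1.643.
Rounding down: Alpha 4, Zeta 1, Eta 1 (total 6).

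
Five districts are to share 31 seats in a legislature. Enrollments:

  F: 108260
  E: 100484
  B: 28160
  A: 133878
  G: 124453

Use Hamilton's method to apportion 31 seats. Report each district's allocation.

Standard divisor: 495235 ÷ 31 ≈ 15975.323.
Standard quotas: F 6.7767, E 6.2900, B 1.7627, A 8.3803, G 7.7903.
Lower quotas: F 6, E 6, B 1, A 8, G 7 (sum 28, leaving 3 seats).
Remainders in descending order: G 0.7903, F 0.7767, B 0.7627, A 0.3803, E 0.2900.
Largest remainders: G, F, B receive the extra seats.

F: 7, E: 6, B: 2, A: 8, G: 8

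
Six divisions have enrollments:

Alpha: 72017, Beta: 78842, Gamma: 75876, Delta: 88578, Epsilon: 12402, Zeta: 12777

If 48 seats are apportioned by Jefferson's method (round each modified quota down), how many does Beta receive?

Standard divisor 340492/48 ≈ 7093.583; standard quotas: Alpha 10.152, Beta 11.115, Gamma 10.696, Delta 12.487, Epsilon 1.748, Zeta 1.801.
Rounding down gives 10, 11, 10, 12, 1, 1 = 45 seats, so the divisor must be adjusted.
With modified divisor 6559: modified quotas Alpha 10.980, Beta 12.020, Gamma 11.568, Delta 13.505, Epsilon 1.891, Zeta 1.948.
Rounding down: Alpha 10, Beta 12, Gamma 11, Delta 13, Epsilon 1, Zeta 1 (total 48).
Beta receives 12.

12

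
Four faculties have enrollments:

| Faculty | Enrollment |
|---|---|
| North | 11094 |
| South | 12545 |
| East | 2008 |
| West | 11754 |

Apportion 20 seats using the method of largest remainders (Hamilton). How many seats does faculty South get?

The standard divisor is 37401/20 ≈ 1870.05.
Standard quotas: North 5.9325, South 6.7084, East 1.0738, West 6.2854.
Lower quotas: North 5, South 6, East 1, West 6 (sum 18, leaving 2 seats).
Remainders in descending order: North 0.9325, South 0.7084, West 0.2854, East 0.0738.
The surplus seats go to North, South.
South receives 7.

7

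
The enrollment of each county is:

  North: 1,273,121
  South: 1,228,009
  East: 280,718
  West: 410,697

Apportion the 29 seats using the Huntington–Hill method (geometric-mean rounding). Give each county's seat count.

North: 11, South: 11, East: 3, West: 4

With divisor 112707: modified quotas North 11.296, South 10.896, East 2.491, West 3.644.
Geometric-mean thresholds: North √(11·12)=11.489, South √(10·11)=10.488, East √(2·3)=2.449, West √(3·4)=3.464.
Each quota rounded against its threshold gives North 11, South 11, East 3, West 4 (total 29).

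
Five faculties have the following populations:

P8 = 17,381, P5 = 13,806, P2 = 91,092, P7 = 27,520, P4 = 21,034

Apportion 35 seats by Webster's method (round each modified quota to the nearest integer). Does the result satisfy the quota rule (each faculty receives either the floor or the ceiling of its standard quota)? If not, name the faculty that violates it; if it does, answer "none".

none

Standard quotas: P8 3.561, P5 2.829, P2 18.663, P7 5.638, P4 4.309.
Webster allocation: P8 4, P5 3, P2 18, P7 6, P4 4.
Every allocation lies between the lower and upper quota.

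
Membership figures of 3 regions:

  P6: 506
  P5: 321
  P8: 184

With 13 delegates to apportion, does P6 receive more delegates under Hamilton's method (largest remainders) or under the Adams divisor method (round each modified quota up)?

Hamilton: P6 7, P5 4, P8 2.
Adams: P6 6, P5 4, P8 3.
P6 gets 7 under Hamilton and 6 under Adams.

Hamilton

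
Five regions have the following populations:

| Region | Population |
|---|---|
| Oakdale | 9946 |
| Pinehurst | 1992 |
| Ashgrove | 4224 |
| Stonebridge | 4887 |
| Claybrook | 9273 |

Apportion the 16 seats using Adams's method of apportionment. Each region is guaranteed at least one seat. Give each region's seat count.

Standard divisor 30322/16 ≈ 1895.125; standard quotas: Oakdale 5.248, Pinehurst 1.051, Ashgrove 2.229, Stonebridge 2.579, Claybrook 4.893.
Rounding up gives 6, 2, 3, 3, 5 = 19 seats, so the divisor must be adjusted.
With modified divisor 2200: modified quotas Oakdale 4.521, Pinehurst 0.905, Ashgrove 1.920, Stonebridge 2.221, Claybrook 4.215.
Rounding up: Oakdale 5, Pinehurst 1, Ashgrove 2, Stonebridge 3, Claybrook 5 (total 16).

Oakdale: 5; Pinehurst: 1; Ashgrove: 2; Stonebridge: 3; Claybrook: 5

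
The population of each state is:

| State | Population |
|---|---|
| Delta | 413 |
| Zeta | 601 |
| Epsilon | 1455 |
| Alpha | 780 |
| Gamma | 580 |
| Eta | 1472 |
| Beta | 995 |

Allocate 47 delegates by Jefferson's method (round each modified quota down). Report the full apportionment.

Standard divisor 6296/47 ≈ 133.957; standard quotas: Delta 3.083, Zeta 4.486, Epsilon 10.862, Alpha 5.823, Gamma 4.330, Eta 10.989, Beta 7.428.
Rounding down gives 3, 4, 10, 5, 4, 10, 7 = 43 seats, so the divisor must be adjusted.
With modified divisor 124: modified quotas Delta 3.331, Zeta 4.847, Epsilon 11.734, Alpha 6.290, Gamma 4.677, Eta 11.871, Beta 8.024.
Rounding down: Delta 3, Zeta 4, Epsilon 11, Alpha 6, Gamma 4, Eta 11, Beta 8 (total 47).

Delta 3, Zeta 4, Epsilon 11, Alpha 6, Gamma 4, Eta 11, Beta 8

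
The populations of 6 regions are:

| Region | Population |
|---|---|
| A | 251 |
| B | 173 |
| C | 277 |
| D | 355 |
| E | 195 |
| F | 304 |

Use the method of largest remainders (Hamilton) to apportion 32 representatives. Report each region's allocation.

A=5, B=4, C=6, D=7, E=4, F=6

The standard divisor is 1555/32 ≈ 48.594.
Standard quotas: A 5.165, B 3.560, C 5.700, D 7.305, E 4.013, F 6.256.
Lower quotas: A 5, B 3, C 5, D 7, E 4, F 6 (sum 30, leaving 2 seats).
Remainders in descending order: C 0.700, B 0.560, D 0.305, F 0.256, A 0.165, E 0.013.
Largest remainders: C, B receive the extra seats.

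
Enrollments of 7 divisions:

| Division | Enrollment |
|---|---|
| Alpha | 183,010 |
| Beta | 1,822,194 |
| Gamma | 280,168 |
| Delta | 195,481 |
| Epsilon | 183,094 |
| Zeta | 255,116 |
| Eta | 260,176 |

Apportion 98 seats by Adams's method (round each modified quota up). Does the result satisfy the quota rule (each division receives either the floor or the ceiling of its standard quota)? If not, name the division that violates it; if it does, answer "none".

Beta

Standard quotas: Alpha 5.641, Beta 56.169, Gamma 8.636, Delta 6.026, Epsilon 5.644, Zeta 7.864, Eta 8.020.
Adams allocation: Alpha 6, Beta 55, Gamma 9, Delta 6, Epsilon 6, Zeta 8, Eta 8.
Beta has quota 56.169 (lower 56, upper 57) but receives 55 — outside the quota interval.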